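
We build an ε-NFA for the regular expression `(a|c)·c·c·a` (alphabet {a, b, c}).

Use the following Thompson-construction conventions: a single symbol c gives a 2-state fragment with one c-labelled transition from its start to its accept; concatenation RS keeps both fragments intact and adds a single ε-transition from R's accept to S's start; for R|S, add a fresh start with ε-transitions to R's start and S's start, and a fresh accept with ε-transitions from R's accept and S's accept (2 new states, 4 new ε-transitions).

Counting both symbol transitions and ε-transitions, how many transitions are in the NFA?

Building bottom-up:
Each of the 5 symbol leaves contributes 1 transition (1 symbol, 0 ε).
  a|c : 6 transitions (2 symbol, 4 ε)
  (a|c)·c·c·a : 12 transitions (5 symbol, 7 ε)

12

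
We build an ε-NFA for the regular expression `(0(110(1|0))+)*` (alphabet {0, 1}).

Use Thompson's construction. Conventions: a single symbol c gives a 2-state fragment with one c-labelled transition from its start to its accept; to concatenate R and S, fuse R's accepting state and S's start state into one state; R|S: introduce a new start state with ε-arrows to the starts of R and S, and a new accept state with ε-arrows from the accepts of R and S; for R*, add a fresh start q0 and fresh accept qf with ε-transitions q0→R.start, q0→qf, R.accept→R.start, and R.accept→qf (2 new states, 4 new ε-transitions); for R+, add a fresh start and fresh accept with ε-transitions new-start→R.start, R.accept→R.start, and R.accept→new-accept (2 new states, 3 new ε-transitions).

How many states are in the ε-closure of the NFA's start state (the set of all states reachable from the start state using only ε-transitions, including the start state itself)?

3

Compute the ε-closure size of each fragment's start state recursively; a symbol fragment's start has no outgoing ε-edge, so its closure is just itself (size 1).
  1|0 — new start ε-reaches every alternative's start; none of them accept ε, so the new accept is not reached: |closure| = 1 + 1 + 1 = 3
  110(1|0) — |closure| equals the left operand's closure size = 1 (its accept is not ε-reachable, so the closure stops there)
  (110(1|0))+ — new start ε-reaches only the body's start; the new accept needs a symbol first: |closure| = 1 + 1 = 2
  0(110(1|0))+ — |closure| equals the left operand's closure size = 1 (its accept is not ε-reachable, so the closure stops there)
  (0(110(1|0))+)* — new start has ε-edges to the inner start and to the new accept, so |closure| = 2 + 1 = 3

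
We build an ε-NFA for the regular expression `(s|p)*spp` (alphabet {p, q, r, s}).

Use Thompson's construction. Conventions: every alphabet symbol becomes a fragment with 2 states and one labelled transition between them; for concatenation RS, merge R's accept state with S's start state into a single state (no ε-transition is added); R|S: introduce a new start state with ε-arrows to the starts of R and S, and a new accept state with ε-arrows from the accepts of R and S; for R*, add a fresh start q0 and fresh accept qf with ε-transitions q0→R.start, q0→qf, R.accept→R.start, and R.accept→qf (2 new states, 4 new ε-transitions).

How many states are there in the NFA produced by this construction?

Bottom-up over the parse tree:
Each of the 5 symbol leaves contributes a 2-state fragment.
  s|p → 6 states
  (s|p)* → 8 states
  (s|p)*spp → 11 states

11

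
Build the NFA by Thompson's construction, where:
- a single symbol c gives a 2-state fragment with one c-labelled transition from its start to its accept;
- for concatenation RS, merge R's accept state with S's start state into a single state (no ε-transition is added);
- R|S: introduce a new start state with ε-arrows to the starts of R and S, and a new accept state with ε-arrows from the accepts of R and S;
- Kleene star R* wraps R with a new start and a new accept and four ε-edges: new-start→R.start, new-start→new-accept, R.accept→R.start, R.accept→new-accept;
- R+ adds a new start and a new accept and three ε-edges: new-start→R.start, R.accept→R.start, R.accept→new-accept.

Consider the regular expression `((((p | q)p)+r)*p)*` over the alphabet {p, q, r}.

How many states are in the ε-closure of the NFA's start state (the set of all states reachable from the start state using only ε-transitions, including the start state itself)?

8

Let C(F) = |ε-closure(F.start)| within fragment F, and note whether F accepts ε. Symbol fragments have C = 1 and do not accept ε. Then:
  p | q — |ε-closure| = 1 + 1 + 1 = 3 (the new accept is not ε-reachable since no branch accepts ε)
  (p | q)p — |ε-closure| equals the left operand's closure size = 3 (its accept is not ε-reachable, so the closure stops there)
  ((p | q)p)+ — new start ε-reaches only the body's start; the new accept needs a symbol first: |ε-closure| = 1 + 3 = 4
  ((p | q)p)+r — same as the first factor's closure: |ε-closure| = 4
  (((p | q)p)+r)* — new start has ε-edges to the inner start and to the new accept, so |ε-closure| = 2 + 4 = 6
  (((p | q)p)+r)*p — |ε-closure| = 6 + (1−1) = 6 (closure spills across the concat boundary because the left factor accepts ε)
  ((((p | q)p)+r)*p)* — new start has ε-edges to the inner start and to the new accept, so |ε-closure| = 2 + 6 = 8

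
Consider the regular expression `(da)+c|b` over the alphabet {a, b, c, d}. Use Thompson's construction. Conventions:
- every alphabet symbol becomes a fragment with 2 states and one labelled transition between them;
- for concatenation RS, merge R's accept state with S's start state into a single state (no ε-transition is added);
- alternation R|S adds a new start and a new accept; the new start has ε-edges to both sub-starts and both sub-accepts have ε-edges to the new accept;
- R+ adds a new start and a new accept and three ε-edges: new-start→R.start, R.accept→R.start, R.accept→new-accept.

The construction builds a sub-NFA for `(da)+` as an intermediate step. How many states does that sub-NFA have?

Fragment for `(da)+`:
Each of the 2 symbol leaves contributes a 2-state fragment.
  da : 3 states
  (da)+ : 5 states

5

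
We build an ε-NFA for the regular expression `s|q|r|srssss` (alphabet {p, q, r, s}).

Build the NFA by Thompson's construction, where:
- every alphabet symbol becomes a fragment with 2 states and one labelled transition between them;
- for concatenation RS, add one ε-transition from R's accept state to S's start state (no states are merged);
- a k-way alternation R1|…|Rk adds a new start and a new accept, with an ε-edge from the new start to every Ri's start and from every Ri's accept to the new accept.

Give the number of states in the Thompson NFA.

Per subexpression:
Each of the 9 symbol leaves contributes a 2-state fragment.
  srssss — 12 states
  s|q|r|srssss — 20 states

20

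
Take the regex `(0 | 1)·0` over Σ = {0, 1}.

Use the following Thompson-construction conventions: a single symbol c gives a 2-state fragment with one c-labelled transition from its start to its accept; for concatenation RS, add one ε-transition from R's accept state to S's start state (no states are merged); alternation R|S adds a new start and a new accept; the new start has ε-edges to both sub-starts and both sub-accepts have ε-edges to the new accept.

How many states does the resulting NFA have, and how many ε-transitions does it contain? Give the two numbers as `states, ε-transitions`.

Per subexpression:
Each of the 3 symbol leaves contributes 2 states and 0 ε-transitions.
  0 | 1 → 6 states, 4 ε-transitions
  (0 | 1)·0 → 8 states, 5 ε-transitions

8, 5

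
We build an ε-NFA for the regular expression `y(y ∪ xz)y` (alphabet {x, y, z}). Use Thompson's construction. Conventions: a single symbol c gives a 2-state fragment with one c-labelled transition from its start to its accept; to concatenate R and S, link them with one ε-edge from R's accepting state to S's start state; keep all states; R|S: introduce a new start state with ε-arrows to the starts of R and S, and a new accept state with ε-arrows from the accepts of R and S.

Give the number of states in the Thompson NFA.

12

Bottom-up over the parse tree:
Each of the 5 symbol leaves contributes a 2-state fragment.
  xz = 4 states
  y ∪ xz = 8 states
  y(y ∪ xz)y = 12 states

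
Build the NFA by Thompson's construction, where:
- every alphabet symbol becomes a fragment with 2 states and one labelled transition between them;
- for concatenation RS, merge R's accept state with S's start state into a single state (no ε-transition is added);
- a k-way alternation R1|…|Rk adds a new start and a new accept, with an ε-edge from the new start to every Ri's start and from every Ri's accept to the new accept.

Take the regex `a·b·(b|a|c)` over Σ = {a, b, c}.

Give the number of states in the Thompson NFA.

10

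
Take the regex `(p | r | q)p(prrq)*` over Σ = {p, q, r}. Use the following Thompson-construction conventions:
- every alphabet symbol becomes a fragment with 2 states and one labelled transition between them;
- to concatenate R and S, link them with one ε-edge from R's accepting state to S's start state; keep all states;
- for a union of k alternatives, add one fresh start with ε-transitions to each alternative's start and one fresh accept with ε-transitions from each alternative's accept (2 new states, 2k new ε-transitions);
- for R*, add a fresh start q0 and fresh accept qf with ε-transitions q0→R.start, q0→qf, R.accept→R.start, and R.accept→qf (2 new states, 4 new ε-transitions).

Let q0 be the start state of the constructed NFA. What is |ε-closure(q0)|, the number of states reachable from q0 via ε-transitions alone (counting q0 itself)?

Let C(F) = |ε-closure(F.start)| within fragment F, and note whether F accepts ε. Symbol fragments have C = 1 and do not accept ε. Then:
  p | r | q : |closure| = 1 + 1 + 1 + 1 = 4 (the new accept is not ε-reachable since no branch accepts ε)
  prrq : same as the first factor's closure: |closure| = 1
  (prrq)* : the star's fresh start ε-reaches both the body's start and the fresh accept: |closure| = 2 + 1 = 3
  (p | r | q)p(prrq)* : same as the first factor's closure: |closure| = 4

4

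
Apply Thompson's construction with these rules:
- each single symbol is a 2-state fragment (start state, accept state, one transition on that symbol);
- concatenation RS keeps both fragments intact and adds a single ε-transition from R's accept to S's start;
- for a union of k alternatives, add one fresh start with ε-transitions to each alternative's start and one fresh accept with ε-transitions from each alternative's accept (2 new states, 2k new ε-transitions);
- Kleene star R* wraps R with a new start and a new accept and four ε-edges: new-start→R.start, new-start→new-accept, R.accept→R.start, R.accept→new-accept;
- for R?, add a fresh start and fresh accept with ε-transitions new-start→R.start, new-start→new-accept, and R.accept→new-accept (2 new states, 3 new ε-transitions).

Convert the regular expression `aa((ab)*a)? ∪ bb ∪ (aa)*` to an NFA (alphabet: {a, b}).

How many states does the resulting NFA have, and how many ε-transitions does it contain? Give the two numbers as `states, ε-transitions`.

26, 23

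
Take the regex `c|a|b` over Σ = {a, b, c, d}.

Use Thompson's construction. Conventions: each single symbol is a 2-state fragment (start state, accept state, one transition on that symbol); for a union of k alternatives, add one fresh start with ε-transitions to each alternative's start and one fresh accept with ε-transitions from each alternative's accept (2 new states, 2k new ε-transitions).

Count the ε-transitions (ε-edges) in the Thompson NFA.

6

By structural recursion:
Each of the 3 symbol leaves contributes 0 ε-transitions.
  c|a|b = 6 ε-transitions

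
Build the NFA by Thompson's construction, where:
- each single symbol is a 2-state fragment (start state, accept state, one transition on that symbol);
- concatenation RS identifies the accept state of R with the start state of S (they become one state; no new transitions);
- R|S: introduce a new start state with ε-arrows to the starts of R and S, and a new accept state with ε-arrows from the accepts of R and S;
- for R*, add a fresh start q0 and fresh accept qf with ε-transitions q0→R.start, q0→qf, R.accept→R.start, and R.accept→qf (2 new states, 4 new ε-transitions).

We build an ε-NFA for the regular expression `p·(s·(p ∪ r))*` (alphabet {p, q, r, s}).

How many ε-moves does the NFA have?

8

Recursing over subexpressions:
Each of the 4 symbol leaves contributes 0 ε-transitions.
  p ∪ r — 4 ε-transitions
  s·(p ∪ r) — 4 ε-transitions
  (s·(p ∪ r))* — 8 ε-transitions
  p·(s·(p ∪ r))* — 8 ε-transitions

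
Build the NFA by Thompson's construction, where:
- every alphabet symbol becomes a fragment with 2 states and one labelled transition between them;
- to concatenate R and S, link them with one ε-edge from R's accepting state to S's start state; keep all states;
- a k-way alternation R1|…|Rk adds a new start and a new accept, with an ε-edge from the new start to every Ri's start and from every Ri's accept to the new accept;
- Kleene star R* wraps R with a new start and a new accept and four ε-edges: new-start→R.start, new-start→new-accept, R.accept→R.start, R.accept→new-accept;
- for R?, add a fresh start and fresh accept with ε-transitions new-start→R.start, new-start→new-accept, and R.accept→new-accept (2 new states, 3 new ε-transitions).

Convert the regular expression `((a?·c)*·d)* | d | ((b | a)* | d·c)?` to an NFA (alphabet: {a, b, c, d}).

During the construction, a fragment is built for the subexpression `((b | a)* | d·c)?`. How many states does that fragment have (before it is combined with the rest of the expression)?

16

Fragment for `((b | a)* | d·c)?`:
Each of the 4 symbol leaves contributes a 2-state fragment.
  b | a : 6 states
  (b | a)* : 8 states
  d·c : 4 states
  (b | a)* | d·c : 14 states
  ((b | a)* | d·c)? : 16 states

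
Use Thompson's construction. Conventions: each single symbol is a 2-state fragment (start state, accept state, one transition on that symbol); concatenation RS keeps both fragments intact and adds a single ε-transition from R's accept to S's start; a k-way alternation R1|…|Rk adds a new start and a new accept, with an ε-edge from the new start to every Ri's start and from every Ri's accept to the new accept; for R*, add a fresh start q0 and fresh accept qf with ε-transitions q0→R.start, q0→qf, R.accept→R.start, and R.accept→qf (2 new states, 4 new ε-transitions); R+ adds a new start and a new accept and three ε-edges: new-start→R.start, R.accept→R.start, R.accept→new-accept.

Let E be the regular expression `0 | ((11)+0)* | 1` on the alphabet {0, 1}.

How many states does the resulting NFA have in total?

16

Per subexpression:
Each of the 5 symbol leaves contributes a 2-state fragment.
  11 → 4 states
  (11)+ → 6 states
  (11)+0 → 8 states
  ((11)+0)* → 10 states
  0 | ((11)+0)* | 1 → 16 states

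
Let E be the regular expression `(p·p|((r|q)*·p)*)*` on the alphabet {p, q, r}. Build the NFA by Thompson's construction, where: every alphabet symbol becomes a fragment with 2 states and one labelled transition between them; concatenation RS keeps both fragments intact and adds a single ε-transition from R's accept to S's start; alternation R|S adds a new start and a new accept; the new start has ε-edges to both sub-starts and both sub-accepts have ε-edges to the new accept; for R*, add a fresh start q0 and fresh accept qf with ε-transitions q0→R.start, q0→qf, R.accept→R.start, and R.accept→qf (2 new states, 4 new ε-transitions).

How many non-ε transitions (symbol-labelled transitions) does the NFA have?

5

By structural recursion:
Each of the 5 symbol leaves contributes exactly 1 symbol transition.
  p·p — 2 symbol transitions
  r|q — 2 symbol transitions
  (r|q)* — 2 symbol transitions
  (r|q)*·p — 3 symbol transitions
  ((r|q)*·p)* — 3 symbol transitions
  p·p|((r|q)*·p)* — 5 symbol transitions
  (p·p|((r|q)*·p)*)* — 5 symbol transitions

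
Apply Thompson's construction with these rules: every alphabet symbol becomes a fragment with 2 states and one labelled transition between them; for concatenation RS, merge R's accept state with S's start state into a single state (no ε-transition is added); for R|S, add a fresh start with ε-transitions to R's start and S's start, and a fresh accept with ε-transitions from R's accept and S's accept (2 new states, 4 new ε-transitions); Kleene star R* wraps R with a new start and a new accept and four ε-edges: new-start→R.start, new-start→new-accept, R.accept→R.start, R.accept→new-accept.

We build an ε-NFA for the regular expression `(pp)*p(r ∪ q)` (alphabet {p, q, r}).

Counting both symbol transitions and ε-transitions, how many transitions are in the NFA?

Building bottom-up:
Each of the 5 symbol leaves contributes 1 transition (1 symbol, 0 ε).
  pp : 2 transitions (2 symbol, 0 ε)
  (pp)* : 6 transitions (2 symbol, 4 ε)
  r ∪ q : 6 transitions (2 symbol, 4 ε)
  (pp)*p(r ∪ q) : 13 transitions (5 symbol, 8 ε)

13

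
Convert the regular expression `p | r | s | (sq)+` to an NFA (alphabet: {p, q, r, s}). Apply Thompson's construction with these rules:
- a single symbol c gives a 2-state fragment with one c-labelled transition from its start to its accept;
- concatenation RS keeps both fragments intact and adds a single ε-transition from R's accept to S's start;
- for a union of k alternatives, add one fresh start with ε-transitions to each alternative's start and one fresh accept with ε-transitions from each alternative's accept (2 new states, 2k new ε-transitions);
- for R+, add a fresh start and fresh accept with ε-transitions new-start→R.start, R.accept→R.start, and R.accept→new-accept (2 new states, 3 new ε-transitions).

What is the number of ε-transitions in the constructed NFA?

Bottom-up over the parse tree:
Each of the 5 symbol leaves contributes 0 ε-transitions.
  sq : 1 ε-transition
  (sq)+ : 4 ε-transitions
  p | r | s | (sq)+ : 12 ε-transitions

12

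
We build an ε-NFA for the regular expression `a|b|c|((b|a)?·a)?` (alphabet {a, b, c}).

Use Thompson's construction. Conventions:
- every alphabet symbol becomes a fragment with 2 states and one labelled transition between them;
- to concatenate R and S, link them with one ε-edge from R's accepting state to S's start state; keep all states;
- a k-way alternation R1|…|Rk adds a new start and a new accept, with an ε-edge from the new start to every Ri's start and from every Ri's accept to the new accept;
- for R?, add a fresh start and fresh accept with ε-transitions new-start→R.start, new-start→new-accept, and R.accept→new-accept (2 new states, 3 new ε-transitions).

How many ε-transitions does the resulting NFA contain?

19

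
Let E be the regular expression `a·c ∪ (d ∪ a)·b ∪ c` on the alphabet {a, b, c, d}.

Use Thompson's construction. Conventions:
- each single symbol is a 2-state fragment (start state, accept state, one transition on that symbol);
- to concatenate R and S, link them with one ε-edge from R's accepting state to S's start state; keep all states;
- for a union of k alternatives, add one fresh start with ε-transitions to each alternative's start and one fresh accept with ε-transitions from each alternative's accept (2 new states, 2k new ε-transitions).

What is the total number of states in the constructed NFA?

Bottom-up over the parse tree:
Each of the 6 symbol leaves contributes a 2-state fragment.
  a·c — 4 states
  d ∪ a — 6 states
  (d ∪ a)·b — 8 states
  a·c ∪ (d ∪ a)·b ∪ c — 16 states

16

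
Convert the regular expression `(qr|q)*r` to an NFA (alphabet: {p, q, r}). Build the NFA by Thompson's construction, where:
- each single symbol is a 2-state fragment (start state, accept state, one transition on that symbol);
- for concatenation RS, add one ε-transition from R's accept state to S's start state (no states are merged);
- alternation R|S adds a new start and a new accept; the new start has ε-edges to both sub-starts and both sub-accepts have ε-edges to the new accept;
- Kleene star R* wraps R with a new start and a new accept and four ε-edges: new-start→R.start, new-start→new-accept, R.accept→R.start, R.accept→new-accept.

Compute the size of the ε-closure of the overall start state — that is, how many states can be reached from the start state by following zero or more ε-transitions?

6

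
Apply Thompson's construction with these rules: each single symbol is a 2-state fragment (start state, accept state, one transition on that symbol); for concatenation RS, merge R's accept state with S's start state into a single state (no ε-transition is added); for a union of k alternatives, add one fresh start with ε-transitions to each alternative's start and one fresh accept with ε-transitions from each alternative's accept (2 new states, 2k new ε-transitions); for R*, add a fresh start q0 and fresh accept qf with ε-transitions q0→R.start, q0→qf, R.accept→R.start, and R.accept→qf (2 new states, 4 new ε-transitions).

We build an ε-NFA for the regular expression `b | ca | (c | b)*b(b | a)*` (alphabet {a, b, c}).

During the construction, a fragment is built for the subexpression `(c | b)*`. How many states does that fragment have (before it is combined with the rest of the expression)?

8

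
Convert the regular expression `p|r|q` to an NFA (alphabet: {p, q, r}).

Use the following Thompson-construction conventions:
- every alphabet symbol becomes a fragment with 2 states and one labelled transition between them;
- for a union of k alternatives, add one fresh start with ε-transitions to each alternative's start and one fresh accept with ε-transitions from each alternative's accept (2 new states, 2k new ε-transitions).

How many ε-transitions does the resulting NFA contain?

Recursing over subexpressions:
Each of the 3 symbol leaves contributes 0 ε-transitions.
  p|r|q → 6 ε-transitions

6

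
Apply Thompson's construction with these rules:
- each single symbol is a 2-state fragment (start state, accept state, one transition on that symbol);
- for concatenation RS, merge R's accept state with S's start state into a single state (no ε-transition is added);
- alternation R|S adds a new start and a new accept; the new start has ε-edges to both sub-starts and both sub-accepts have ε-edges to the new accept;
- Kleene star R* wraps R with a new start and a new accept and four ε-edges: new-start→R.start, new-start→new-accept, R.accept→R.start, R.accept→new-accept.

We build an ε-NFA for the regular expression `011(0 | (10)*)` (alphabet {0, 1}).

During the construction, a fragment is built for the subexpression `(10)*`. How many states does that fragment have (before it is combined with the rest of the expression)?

5

Fragment for `(10)*`:
Each of the 2 symbol leaves contributes a 2-state fragment.
  10 → 3 states
  (10)* → 5 states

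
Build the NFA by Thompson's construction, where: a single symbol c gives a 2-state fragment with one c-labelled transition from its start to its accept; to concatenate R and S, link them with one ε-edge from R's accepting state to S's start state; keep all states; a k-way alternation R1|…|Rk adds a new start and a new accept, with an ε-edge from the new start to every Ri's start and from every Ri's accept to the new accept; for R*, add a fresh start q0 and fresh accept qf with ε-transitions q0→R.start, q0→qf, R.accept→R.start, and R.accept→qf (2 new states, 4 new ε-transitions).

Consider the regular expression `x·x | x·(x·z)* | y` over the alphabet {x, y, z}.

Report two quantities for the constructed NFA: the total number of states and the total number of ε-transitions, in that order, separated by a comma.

Bottom-up over the parse tree:
Each of the 6 symbol leaves contributes 2 states and 0 ε-transitions.
  x·x — 4 states, 1 ε-transition
  x·z — 4 states, 1 ε-transition
  (x·z)* — 6 states, 5 ε-transitions
  x·(x·z)* — 8 states, 6 ε-transitions
  x·x | x·(x·z)* | y — 16 states, 13 ε-transitions

16, 13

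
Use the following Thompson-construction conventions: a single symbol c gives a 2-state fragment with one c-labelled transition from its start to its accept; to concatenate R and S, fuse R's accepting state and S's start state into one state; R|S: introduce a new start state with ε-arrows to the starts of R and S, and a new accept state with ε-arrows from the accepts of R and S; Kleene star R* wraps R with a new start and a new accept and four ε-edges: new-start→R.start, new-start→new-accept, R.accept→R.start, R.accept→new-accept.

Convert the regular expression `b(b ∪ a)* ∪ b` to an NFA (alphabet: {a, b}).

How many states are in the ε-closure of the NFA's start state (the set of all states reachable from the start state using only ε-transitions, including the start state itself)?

3

Compute the ε-closure size of each fragment's start state recursively; a symbol fragment's start has no outgoing ε-edge, so its closure is just itself (size 1).
  b ∪ a → new start ε-reaches every alternative's start; none of them accept ε, so the new accept is not reached: C = 1 + 1 + 1 = 3
  (b ∪ a)* → the star's fresh start ε-reaches both the body's start and the fresh accept: C = 2 + 3 = 5
  b(b ∪ a)* → same as the first factor's closure: C = 1
  b(b ∪ a)* ∪ b → new start ε-reaches every alternative's start; none of them accept ε, so the new accept is not reached: C = 1 + 1 + 1 = 3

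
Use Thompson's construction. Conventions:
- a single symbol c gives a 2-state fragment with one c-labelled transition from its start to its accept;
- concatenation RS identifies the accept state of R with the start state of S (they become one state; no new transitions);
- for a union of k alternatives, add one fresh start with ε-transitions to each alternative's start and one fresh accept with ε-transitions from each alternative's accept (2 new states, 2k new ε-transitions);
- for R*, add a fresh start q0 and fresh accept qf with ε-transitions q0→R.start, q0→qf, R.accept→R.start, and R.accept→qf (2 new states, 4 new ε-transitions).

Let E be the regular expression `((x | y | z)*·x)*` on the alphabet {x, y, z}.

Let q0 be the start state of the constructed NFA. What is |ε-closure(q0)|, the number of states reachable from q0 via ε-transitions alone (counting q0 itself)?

8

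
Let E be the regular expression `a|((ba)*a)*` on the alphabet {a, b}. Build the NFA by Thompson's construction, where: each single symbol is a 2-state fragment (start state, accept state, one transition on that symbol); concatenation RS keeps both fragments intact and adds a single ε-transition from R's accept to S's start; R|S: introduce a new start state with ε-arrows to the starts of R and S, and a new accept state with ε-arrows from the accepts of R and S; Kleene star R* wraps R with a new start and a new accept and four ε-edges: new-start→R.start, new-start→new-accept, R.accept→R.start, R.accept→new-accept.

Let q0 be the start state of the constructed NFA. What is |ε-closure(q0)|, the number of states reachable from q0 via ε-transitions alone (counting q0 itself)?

9

Work bottom-up. For each fragment F, track |ε-closure(F.start)| and whether F's accept lies in that closure (i.e. whether F accepts ε). A single-symbol fragment has closure size 1 and does not accept ε.
  ba : same as the first factor's closure: C = 1
  (ba)* : new start has ε-edges to the inner start and to the new accept, so C = 2 + 1 = 3
  (ba)*a : the left operand accepts ε, so the closure extends into the next operand (via the concat ε-link); C = 3 + 1 = 4
  ((ba)*a)* : the star's fresh start ε-reaches both the body's start and the fresh accept: C = 2 + 4 = 6
  a|((ba)*a)* : new start ε-reaches every alternative's start; at least one alternative accepts ε, so the union's new accept is reached too: C = 1 + 1 + 6 + 1 = 9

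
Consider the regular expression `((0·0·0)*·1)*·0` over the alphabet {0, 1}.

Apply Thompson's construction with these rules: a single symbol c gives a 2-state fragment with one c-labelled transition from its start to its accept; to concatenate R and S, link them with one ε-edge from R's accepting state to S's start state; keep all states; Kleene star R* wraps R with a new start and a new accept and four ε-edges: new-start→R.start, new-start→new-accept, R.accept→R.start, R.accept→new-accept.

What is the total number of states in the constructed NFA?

Recursing over subexpressions:
Each of the 5 symbol leaves contributes a 2-state fragment.
  0·0·0 : 6 states
  (0·0·0)* : 8 states
  (0·0·0)*·1 : 10 states
  ((0·0·0)*·1)* : 12 states
  ((0·0·0)*·1)*·0 : 14 states

14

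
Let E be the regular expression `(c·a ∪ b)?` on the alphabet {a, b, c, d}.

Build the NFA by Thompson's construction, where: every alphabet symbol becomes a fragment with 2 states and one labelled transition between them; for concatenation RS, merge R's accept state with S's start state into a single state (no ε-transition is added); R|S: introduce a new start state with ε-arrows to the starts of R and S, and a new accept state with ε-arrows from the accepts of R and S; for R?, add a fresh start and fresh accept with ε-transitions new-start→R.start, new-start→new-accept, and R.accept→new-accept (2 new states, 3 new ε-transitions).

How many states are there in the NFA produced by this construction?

Per subexpression:
Each of the 3 symbol leaves contributes a 2-state fragment.
  c·a → 3 states
  c·a ∪ b → 7 states
  (c·a ∪ b)? → 9 states

9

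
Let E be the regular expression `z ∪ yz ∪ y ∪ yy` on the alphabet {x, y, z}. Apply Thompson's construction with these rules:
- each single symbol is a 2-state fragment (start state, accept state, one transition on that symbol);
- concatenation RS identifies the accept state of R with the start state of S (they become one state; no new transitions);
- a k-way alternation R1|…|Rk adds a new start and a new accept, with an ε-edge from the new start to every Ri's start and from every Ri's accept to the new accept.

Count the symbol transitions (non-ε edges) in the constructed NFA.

6

By structural recursion:
Each of the 6 symbol leaves contributes exactly 1 symbol transition.
  yz — 2 symbol transitions
  yy — 2 symbol transitions
  z ∪ yz ∪ y ∪ yy — 6 symbol transitions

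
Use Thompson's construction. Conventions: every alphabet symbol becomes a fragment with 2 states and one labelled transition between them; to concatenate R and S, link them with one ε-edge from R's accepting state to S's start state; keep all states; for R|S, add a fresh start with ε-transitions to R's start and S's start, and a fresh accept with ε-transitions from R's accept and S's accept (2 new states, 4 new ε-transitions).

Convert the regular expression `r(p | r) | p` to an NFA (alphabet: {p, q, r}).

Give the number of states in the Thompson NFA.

Building bottom-up:
Each of the 4 symbol leaves contributes a 2-state fragment.
  p | r : 6 states
  r(p | r) : 8 states
  r(p | r) | p : 12 states

12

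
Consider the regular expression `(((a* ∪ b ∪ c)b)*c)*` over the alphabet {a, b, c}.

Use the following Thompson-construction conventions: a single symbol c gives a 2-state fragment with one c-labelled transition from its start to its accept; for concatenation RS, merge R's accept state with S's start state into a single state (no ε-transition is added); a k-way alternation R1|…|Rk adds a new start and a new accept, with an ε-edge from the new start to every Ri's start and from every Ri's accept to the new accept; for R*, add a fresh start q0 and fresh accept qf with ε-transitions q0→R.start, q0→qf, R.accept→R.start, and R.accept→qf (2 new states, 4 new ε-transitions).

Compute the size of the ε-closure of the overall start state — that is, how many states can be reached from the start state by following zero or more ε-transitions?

11

Compute the ε-closure size of each fragment's start state recursively; a symbol fragment's start has no outgoing ε-edge, so its closure is just itself (size 1).
  a* — new start has ε-edges to the inner start and to the new accept, so |ε-closure| = 2 + 1 = 3
  a* ∪ b ∪ c — |ε-closure| = 1 (new start) + (3 + 1 + 1) + 1 (new accept, since some branch ε-reaches its own accept) = 7
  (a* ∪ b ∪ c)b — the left operand accepts ε, so the closure extends into the next operand (the shared merged state is already counted); |ε-closure| = 7 + (1−1) = 7
  ((a* ∪ b ∪ c)b)* — new start has ε-edges to the inner start and to the new accept, so |ε-closure| = 2 + 7 = 9
  ((a* ∪ b ∪ c)b)*c — |ε-closure| = 9 + (1−1) = 9 (closure spills across the concat boundary because the left factor accepts ε)
  (((a* ∪ b ∪ c)b)*c)* — |ε-closure| = 1 (new start) + 9 (body) + 1 (new accept) = 11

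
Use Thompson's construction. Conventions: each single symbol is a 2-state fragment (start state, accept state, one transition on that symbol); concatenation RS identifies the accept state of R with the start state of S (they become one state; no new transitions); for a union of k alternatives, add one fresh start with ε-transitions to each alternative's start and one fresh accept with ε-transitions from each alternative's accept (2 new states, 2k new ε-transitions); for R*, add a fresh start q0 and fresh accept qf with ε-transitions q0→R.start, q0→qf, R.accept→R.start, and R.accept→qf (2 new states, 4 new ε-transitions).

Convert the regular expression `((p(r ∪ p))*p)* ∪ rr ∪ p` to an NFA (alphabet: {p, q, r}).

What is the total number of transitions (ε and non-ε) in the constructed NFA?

Per subexpression:
Each of the 7 symbol leaves contributes 1 transition (1 symbol, 0 ε).
  r ∪ p — 6 transitions (2 symbol, 4 ε)
  p(r ∪ p) — 7 transitions (3 symbol, 4 ε)
  (p(r ∪ p))* — 11 transitions (3 symbol, 8 ε)
  (p(r ∪ p))*p — 12 transitions (4 symbol, 8 ε)
  ((p(r ∪ p))*p)* — 16 transitions (4 symbol, 12 ε)
  rr — 2 transitions (2 symbol, 0 ε)
  ((p(r ∪ p))*p)* ∪ rr ∪ p — 25 transitions (7 symbol, 18 ε)

25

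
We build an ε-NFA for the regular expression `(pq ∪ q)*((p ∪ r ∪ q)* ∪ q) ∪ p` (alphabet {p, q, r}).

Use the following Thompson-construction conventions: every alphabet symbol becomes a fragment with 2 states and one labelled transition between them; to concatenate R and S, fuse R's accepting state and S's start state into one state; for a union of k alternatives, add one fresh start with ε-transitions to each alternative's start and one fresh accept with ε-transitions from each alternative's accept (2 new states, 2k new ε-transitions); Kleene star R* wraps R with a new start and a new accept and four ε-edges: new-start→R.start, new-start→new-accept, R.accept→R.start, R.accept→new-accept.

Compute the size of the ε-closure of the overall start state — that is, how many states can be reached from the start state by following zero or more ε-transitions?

16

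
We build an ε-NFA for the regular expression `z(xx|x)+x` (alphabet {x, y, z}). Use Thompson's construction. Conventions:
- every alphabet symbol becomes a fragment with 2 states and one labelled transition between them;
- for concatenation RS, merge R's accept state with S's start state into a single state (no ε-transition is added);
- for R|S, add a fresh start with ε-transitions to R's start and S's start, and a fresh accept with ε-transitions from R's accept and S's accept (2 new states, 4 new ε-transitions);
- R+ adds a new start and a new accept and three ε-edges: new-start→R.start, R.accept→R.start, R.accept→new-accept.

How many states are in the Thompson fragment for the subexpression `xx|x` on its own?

7

Fragment for `xx|x`:
Each of the 3 symbol leaves contributes a 2-state fragment.
  xx = 3 states
  xx|x = 7 states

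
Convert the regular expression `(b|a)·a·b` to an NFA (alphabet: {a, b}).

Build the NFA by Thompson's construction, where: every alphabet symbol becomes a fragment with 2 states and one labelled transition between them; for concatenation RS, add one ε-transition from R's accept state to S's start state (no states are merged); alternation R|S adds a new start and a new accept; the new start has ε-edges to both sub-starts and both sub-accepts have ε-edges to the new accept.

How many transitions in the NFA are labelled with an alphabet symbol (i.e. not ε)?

Per subexpression:
Each of the 4 symbol leaves contributes exactly 1 symbol transition.
  b|a — 2 symbol transitions
  (b|a)·a·b — 4 symbol transitions

4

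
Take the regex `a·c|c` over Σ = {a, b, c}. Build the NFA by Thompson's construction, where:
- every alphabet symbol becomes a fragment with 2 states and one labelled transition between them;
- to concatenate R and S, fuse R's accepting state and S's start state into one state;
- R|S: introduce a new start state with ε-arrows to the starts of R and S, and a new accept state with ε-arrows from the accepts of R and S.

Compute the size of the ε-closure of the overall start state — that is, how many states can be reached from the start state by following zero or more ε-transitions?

Let C(F) = |ε-closure(F.start)| within fragment F, and note whether F accepts ε. Symbol fragments have C = 1 and do not accept ε. Then:
  a·c → same as the first factor's closure: C = 1
  a·c|c → C = 1 + 1 + 1 = 3 (the new accept is not ε-reachable since no branch accepts ε)

3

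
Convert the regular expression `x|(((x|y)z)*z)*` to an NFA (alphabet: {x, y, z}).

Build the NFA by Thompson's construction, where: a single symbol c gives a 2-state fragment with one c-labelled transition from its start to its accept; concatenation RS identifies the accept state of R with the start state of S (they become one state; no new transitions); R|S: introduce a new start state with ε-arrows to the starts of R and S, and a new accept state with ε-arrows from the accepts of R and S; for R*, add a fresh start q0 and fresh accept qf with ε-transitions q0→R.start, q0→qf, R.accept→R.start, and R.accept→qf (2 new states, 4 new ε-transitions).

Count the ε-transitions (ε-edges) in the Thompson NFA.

16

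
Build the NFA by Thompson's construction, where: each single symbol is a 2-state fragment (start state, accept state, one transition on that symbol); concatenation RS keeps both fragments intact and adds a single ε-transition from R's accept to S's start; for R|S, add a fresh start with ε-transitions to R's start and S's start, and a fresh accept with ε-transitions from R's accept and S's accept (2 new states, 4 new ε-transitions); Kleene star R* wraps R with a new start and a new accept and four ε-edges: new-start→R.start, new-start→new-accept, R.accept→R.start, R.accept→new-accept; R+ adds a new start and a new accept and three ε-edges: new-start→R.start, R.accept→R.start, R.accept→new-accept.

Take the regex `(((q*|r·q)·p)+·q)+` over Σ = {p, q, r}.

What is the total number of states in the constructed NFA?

18

Bottom-up over the parse tree:
Each of the 5 symbol leaves contributes a 2-state fragment.
  q* — 4 states
  r·q — 4 states
  q*|r·q — 10 states
  (q*|r·q)·p — 12 states
  ((q*|r·q)·p)+ — 14 states
  ((q*|r·q)·p)+·q — 16 states
  (((q*|r·q)·p)+·q)+ — 18 states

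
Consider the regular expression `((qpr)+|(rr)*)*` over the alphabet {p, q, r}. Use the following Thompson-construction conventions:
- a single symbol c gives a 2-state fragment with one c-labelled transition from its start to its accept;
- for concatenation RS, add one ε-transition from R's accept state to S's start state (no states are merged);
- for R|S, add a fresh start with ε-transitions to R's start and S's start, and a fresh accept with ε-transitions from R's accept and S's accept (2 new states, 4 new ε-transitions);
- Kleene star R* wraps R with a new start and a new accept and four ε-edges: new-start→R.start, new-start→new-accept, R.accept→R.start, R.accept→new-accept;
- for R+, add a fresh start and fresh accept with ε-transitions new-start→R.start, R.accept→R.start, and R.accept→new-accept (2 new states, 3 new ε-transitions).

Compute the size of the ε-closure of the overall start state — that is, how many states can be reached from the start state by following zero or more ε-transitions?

Let C(F) = |ε-closure(F.start)| within fragment F, and note whether F accepts ε. Symbol fragments have C = 1 and do not accept ε. Then:
  qpr → same as the first factor's closure: C = 1
  (qpr)+ → new start ε-reaches only the body's start; the new accept needs a symbol first: C = 1 + 1 = 2
  rr → C equals the left operand's closure size = 1 (its accept is not ε-reachable, so the closure stops there)
  (rr)* → C = 1 (new start) + 1 (body) + 1 (new accept) = 3
  (qpr)+|(rr)* → new start ε-reaches every alternative's start; at least one alternative accepts ε, so the union's new accept is reached too: C = 1 + 2 + 3 + 1 = 7
  ((qpr)+|(rr)*)* → C = 1 (new start) + 7 (body) + 1 (new accept) = 9

9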